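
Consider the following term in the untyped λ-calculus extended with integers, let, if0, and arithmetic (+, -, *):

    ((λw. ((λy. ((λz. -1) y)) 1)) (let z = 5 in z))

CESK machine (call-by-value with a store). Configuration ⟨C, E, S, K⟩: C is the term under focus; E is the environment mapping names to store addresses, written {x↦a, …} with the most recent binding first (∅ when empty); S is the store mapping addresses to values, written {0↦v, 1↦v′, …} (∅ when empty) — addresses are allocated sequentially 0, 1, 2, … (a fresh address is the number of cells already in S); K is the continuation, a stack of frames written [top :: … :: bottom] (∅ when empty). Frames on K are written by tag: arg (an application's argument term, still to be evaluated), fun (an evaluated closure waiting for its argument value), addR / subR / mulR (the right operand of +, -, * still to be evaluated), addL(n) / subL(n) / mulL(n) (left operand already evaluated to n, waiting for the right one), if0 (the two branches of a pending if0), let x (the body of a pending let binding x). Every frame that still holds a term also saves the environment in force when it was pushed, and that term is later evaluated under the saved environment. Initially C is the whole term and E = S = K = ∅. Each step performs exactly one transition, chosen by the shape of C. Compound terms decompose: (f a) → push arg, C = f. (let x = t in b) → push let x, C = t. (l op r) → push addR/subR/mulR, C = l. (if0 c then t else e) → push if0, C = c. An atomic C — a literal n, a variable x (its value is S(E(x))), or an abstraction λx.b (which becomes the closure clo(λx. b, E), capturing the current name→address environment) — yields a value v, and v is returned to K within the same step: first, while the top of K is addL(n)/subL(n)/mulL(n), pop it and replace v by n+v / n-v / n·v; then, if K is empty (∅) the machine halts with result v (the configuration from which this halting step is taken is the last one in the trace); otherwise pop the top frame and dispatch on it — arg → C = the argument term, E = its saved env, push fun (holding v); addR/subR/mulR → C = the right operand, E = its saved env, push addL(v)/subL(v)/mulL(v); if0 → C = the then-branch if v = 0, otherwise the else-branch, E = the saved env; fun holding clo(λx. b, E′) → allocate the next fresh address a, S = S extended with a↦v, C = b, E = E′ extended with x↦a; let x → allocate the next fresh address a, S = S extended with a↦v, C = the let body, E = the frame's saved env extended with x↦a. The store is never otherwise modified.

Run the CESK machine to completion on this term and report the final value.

Answer: -1

Execution trace:
step 0: <C=((λw. ((λy. ((λz. -1) y)) 1)) (let z = 5 in z)), E=∅, S=∅, K=∅>
step 1: <C=(λw. ((λy. ((λz. -1) y)) 1)), E=∅, S=∅, K=[arg]>
step 2: <C=(let z = 5 in z), E=∅, S=∅, K=[fun]>
step 3: <C=5, E=∅, S=∅, K=[let z :: fun]>
step 4: <C=z, E={z↦0}, S={0↦5}, K=[fun]>
step 5: <C=((λy. ((λz. -1) y)) 1), E={w↦1}, S={0↦5, 1↦5}, K=∅>
step 6: <C=(λy. ((λz. -1) y)), E={w↦1}, S={0↦5, 1↦5}, K=[arg]>
step 7: <C=1, E={w↦1}, S={0↦5, 1↦5}, K=[fun]>
step 8: <C=((λz. -1) y), E={y↦2, w↦1}, S={0↦5, 1↦5, 2↦1}, K=∅>
step 9: <C=(λz. -1), E={y↦2, w↦1}, S={0↦5, 1↦5, 2↦1}, K=[arg]>
step 10: <C=y, E={y↦2, w↦1}, S={0↦5, 1↦5, 2↦1}, K=[fun]>
step 11: <C=-1, E={z↦3, y↦2, w↦1}, S={0↦5, 1↦5, 2↦1, 3↦1}, K=∅>
→ final value -1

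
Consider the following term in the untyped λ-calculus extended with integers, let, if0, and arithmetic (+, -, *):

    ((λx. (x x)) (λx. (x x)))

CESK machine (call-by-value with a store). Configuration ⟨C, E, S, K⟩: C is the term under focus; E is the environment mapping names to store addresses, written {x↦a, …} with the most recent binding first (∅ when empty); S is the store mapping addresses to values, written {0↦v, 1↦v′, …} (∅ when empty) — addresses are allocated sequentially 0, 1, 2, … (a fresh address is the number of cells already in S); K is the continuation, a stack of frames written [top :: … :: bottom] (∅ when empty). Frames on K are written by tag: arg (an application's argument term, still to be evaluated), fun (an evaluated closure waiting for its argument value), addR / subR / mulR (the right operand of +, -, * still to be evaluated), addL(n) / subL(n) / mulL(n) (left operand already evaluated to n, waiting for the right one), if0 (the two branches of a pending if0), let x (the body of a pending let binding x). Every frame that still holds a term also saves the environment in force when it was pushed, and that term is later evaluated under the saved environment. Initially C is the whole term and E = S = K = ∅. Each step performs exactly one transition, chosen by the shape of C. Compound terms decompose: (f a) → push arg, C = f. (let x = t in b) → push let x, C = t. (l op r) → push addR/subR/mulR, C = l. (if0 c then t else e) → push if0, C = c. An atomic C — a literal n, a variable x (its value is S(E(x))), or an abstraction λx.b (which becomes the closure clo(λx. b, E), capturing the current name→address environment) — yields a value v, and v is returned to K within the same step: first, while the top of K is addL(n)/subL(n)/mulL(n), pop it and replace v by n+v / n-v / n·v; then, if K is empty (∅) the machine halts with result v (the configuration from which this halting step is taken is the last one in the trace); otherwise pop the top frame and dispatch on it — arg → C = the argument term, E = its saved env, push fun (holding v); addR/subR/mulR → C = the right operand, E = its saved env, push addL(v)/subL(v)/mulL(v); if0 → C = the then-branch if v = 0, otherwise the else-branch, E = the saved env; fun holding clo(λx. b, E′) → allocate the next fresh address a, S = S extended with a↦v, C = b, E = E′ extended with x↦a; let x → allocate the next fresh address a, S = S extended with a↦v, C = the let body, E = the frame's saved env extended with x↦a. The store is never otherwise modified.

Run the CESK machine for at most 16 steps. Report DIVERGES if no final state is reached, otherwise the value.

0. [C=((λx. (x x)) (λx. (x x))) | E=∅ | S=∅ | K=∅]
1. [C=(λx. (x x)) | E=∅ | S=∅ | K=[arg]]
2. [C=(λx. (x x)) | E=∅ | S=∅ | K=[fun]]
3. [C=(x x) | E={x↦0} | S={0↦clo(λx. (x x), ∅)} | K=∅]
4. [C=x | E={x↦0} | S={0↦clo(λx. (x x), ∅)} | K=[arg]]
5. [C=x | E={x↦0} | S={0↦clo(λx. (x x), ∅)} | K=[fun]]
6. [C=(x x) | E={x↦1} | S={0↦clo(λx. (x x), ∅), 1↦clo(λx. (x x), ∅)} | K=∅]
7. [C=x | E={x↦1} | S={0↦clo(λx. (x x), ∅), 1↦clo(λx. (x x), ∅)} | K=[arg]]
8. [C=x | E={x↦1} | S={0↦clo(λx. (x x), ∅), 1↦clo(λx. (x x), ∅)} | K=[fun]]
9. [C=(x x) | E={x↦2} | S={0↦clo(λx. (x x), ∅), 1↦clo(λx. (x x), ∅), 2↦clo(λx. (x x), ∅)} | K=∅]
10. [C=x | E={x↦2} | S={0↦clo(λx. (x x), ∅), 1↦clo(λx. (x x), ∅), 2↦clo(λx. (x x), ∅)} | K=[arg]]
11. [C=x | E={x↦2} | S={0↦clo(λx. (x x), ∅), 1↦clo(λx. (x x), ∅), 2↦clo(λx. (x x), ∅)} | K=[fun]]
12. [C=(x x) | E={x↦3} | S={0↦clo(λx. (x x), ∅), 1↦clo(λx. (x x), ∅), 2↦clo(λx. (x x), ∅), 3↦clo(λx. (x x), ∅)} | K=∅]
13. [C=x | E={x↦3} | S={0↦clo(λx. (x x), ∅), 1↦clo(λx. (x x), ∅), 2↦clo(λx. (x x), ∅), 3↦clo(λx. (x x), ∅)} | K=[arg]]
14. [C=x | E={x↦3} | S={0↦clo(λx. (x x), ∅), 1↦clo(λx. (x x), ∅), 2↦clo(λx. (x x), ∅), 3↦clo(λx. (x x), ∅)} | K=[fun]]
15. [C=(x x) | E={x↦4} | S={0↦clo(λx. (x x), ∅), 1↦clo(λx. (x x), ∅), 2↦clo(λx. (x x), ∅), 3↦clo(λx. (x x), ∅), 4↦clo(λx. (x x), ∅)} | K=∅]
16. [C=x | E={x↦4} | S={0↦clo(λx. (x x), ∅), 1↦clo(λx. (x x), ∅), 2↦clo(λx. (x x), ∅), 3↦clo(λx. (x x), ∅), 4↦clo(λx. (x x), ∅)} | K=[arg]]
→ 16 transitions taken and the configuration is still not final: no result within 16 steps

Answer: DIVERGES (no final state within 16 steps)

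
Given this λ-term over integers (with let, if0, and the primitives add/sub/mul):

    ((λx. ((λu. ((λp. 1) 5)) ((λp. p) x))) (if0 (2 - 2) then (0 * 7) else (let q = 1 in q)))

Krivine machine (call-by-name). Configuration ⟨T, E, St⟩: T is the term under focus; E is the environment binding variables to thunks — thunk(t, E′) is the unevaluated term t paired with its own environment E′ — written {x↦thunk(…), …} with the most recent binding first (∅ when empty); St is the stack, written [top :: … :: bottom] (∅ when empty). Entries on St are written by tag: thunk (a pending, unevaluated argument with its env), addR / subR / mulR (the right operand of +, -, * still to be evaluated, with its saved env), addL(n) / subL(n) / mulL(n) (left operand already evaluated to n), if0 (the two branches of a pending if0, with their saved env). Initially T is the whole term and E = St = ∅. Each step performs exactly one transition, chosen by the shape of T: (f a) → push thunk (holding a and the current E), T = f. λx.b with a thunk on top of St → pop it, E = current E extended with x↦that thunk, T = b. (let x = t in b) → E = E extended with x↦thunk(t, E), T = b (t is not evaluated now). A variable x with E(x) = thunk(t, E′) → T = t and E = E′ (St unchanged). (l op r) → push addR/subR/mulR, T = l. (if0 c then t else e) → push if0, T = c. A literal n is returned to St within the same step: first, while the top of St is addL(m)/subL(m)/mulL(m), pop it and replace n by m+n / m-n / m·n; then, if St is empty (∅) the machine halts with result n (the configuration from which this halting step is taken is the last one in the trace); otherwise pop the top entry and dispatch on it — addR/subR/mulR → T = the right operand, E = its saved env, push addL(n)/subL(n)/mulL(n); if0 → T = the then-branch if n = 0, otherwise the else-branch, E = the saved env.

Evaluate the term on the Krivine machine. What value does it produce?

Answer: 1

Derivation:
0. [T=((λx. ((λu. ((λp. 1) 5)) ((λp. p) x))) (if0 (2 - 2) then (0 * 7) else (let q = 1 in q))) | E=∅ | St=∅]
1. [T=(λx. ((λu. ((λp. 1) 5)) ((λp. p) x))) | E=∅ | St=[thunk]]
2. [T=((λu. ((λp. 1) 5)) ((λp. p) x)) | E={x↦thunk((if0 (2 - 2) then (0 * 7) else (let q = 1 in q)), ∅)} | St=∅]
3. [T=(λu. ((λp. 1) 5)) | E={x↦thunk((if0 (2 - 2) then (0 * 7) else (let q = 1 in q)), ∅)} | St=[thunk]]
4. [T=((λp. 1) 5) | E={u↦thunk(((λp. p) x), {x↦thunk((if0 (2 - 2) then (0 * 7) else (let q = 1 in q)), ∅)}), x↦thunk((if0 (2 - 2) then (0 * 7) else (let q = 1 in q)), ∅)} | St=∅]
5. [T=(λp. 1) | E={u↦thunk(((λp. p) x), {x↦thunk((if0 (2 - 2) then (0 * 7) else (let q = 1 in q)), ∅)}), x↦thunk((if0 (2 - 2) then (0 * 7) else (let q = 1 in q)), ∅)} | St=[thunk]]
6. [T=1 | E={p↦thunk(5, {u↦thunk(((λp. p) x), {x↦thunk((if0 (2 - 2) then (0 * 7) else (let q = 1 in q)), ∅)}), x↦thunk((if0 (2 - 2) then (0 * 7) else (let q = 1 in q)), ∅)}), u↦thunk(((λp. p) x), {x↦thunk((if0 (2 - 2) then (0 * 7) else (let q = 1 in q)), ∅)}), x↦thunk((if0 (2 - 2) then (0 * 7) else (let q = 1 in q)), ∅)} | St=∅]
→ final value 1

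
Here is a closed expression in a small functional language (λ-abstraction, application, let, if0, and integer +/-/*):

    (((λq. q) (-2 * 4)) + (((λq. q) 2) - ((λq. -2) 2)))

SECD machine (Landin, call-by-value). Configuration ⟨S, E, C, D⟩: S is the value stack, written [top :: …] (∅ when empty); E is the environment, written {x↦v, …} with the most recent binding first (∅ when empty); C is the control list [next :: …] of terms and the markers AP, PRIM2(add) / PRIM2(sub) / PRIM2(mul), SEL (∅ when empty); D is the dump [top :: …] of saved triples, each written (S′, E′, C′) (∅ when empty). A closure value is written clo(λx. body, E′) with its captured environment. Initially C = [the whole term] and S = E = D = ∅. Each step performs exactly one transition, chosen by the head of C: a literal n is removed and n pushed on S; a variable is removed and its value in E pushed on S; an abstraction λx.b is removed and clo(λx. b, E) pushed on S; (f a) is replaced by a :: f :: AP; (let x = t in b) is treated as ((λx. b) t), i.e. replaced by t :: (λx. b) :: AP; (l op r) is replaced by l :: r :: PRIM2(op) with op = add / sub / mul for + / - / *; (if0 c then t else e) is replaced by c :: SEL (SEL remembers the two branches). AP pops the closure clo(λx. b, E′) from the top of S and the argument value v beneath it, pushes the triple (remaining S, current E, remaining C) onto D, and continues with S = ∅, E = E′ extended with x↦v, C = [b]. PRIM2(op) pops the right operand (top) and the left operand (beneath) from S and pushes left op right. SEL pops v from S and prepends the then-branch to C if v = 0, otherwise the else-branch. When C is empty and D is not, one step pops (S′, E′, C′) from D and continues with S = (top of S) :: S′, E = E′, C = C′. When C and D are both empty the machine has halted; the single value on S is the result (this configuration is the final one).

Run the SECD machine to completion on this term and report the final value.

[0] <S=∅, E=∅, C=[(((λq. q) (-2 * 4)) + (((λq. q) 2) - ((λq. -2) 2)))], D=∅>
[1] <S=∅, E=∅, C=[((λq. q) (-2 * 4)) :: (((λq. q) 2) - ((λq. -2) 2)) :: PRIM2(add)], D=∅>
[2] <S=∅, E=∅, C=[(-2 * 4) :: (λq. q) :: AP :: (((λq. q) 2) - ((λq. -2) 2)) :: PRIM2(add)], D=∅>
[3] <S=∅, E=∅, C=[-2 :: 4 :: PRIM2(mul) :: (λq. q) :: AP :: (((λq. q) 2) - ((λq. -2) 2)) :: PRIM2(add)], D=∅>
[4] <S=[-2], E=∅, C=[4 :: PRIM2(mul) :: (λq. q) :: AP :: (((λq. q) 2) - ((λq. -2) 2)) :: PRIM2(add)], D=∅>
[5] <S=[4 :: -2], E=∅, C=[PRIM2(mul) :: (λq. q) :: AP :: (((λq. q) 2) - ((λq. -2) 2)) :: PRIM2(add)], D=∅>
[6] <S=[-8], E=∅, C=[(λq. q) :: AP :: (((λq. q) 2) - ((λq. -2) 2)) :: PRIM2(add)], D=∅>
[7] <S=[clo(λq. q, ∅) :: -8], E=∅, C=[AP :: (((λq. q) 2) - ((λq. -2) 2)) :: PRIM2(add)], D=∅>
[8] <S=∅, E={q↦-8}, C=[q], D=[(∅, ∅, [(((λq. q) 2) - ((λq. -2) 2)) :: PRIM2(add)])]>
[9] <S=[-8], E={q↦-8}, C=∅, D=[(∅, ∅, [(((λq. q) 2) - ((λq. -2) 2)) :: PRIM2(add)])]>
[10] <S=[-8], E=∅, C=[(((λq. q) 2) - ((λq. -2) 2)) :: PRIM2(add)], D=∅>
[11] <S=[-8], E=∅, C=[((λq. q) 2) :: ((λq. -2) 2) :: PRIM2(sub) :: PRIM2(add)], D=∅>
[12] <S=[-8], E=∅, C=[2 :: (λq. q) :: AP :: ((λq. -2) 2) :: PRIM2(sub) :: PRIM2(add)], D=∅>
[13] <S=[2 :: -8], E=∅, C=[(λq. q) :: AP :: ((λq. -2) 2) :: PRIM2(sub) :: PRIM2(add)], D=∅>
[14] <S=[clo(λq. q, ∅) :: 2 :: -8], E=∅, C=[AP :: ((λq. -2) 2) :: PRIM2(sub) :: PRIM2(add)], D=∅>
[15] <S=∅, E={q↦2}, C=[q], D=[([-8], ∅, [((λq. -2) 2) :: PRIM2(sub) :: PRIM2(add)])]>
[16] <S=[2], E={q↦2}, C=∅, D=[([-8], ∅, [((λq. -2) 2) :: PRIM2(sub) :: PRIM2(add)])]>
[17] <S=[2 :: -8], E=∅, C=[((λq. -2) 2) :: PRIM2(sub) :: PRIM2(add)], D=∅>
[18] <S=[2 :: -8], E=∅, C=[2 :: (λq. -2) :: AP :: PRIM2(sub) :: PRIM2(add)], D=∅>
[19] <S=[2 :: 2 :: -8], E=∅, C=[(λq. -2) :: AP :: PRIM2(sub) :: PRIM2(add)], D=∅>
[20] <S=[clo(λq. -2, ∅) :: 2 :: 2 :: -8], E=∅, C=[AP :: PRIM2(sub) :: PRIM2(add)], D=∅>
[21] <S=∅, E={q↦2}, C=[-2], D=[([2 :: -8], ∅, [PRIM2(sub) :: PRIM2(add)])]>
[22] <S=[-2], E={q↦2}, C=∅, D=[([2 :: -8], ∅, [PRIM2(sub) :: PRIM2(add)])]>
[23] <S=[-2 :: 2 :: -8], E=∅, C=[PRIM2(sub) :: PRIM2(add)], D=∅>
[24] <S=[4 :: -8], E=∅, C=[PRIM2(add)], D=∅>
[25] <S=[-4], E=∅, C=∅, D=∅>
→ final value -4

Answer: -4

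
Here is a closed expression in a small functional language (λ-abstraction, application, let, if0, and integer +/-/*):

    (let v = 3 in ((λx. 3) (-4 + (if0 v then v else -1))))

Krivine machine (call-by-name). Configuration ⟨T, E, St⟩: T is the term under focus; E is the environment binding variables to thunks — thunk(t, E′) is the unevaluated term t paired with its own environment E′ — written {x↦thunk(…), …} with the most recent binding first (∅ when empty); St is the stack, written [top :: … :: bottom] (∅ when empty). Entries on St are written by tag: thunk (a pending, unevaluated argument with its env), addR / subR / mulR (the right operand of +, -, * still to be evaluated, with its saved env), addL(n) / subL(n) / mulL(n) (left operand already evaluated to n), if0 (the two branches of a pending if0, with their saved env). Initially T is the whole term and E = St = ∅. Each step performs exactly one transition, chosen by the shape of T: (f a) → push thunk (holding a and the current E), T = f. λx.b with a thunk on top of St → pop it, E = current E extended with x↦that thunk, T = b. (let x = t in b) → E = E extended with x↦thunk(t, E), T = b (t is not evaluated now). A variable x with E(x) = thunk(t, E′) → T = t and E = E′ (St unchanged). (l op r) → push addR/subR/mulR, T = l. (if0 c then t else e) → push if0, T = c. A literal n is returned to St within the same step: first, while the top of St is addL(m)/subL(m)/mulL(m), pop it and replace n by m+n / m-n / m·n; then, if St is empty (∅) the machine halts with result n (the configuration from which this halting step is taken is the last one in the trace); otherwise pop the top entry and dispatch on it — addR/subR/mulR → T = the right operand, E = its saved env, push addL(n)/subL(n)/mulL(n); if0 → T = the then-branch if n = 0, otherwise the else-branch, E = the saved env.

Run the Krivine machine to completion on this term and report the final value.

Answer: 3

Machine steps:
t=0: [T=(let v = 3 in ((λx. 3) (-4 + (if0 v then v else -1)))) | E=∅ | St=∅]
t=1: [T=((λx. 3) (-4 + (if0 v then v else -1))) | E={v↦thunk(3, ∅)} | St=∅]
t=2: [T=(λx. 3) | E={v↦thunk(3, ∅)} | St=[thunk]]
t=3: [T=3 | E={x↦thunk((-4 + (if0 v then v else -1)), {v↦thunk(3, ∅)}), v↦thunk(3, ∅)} | St=∅]
→ final value 3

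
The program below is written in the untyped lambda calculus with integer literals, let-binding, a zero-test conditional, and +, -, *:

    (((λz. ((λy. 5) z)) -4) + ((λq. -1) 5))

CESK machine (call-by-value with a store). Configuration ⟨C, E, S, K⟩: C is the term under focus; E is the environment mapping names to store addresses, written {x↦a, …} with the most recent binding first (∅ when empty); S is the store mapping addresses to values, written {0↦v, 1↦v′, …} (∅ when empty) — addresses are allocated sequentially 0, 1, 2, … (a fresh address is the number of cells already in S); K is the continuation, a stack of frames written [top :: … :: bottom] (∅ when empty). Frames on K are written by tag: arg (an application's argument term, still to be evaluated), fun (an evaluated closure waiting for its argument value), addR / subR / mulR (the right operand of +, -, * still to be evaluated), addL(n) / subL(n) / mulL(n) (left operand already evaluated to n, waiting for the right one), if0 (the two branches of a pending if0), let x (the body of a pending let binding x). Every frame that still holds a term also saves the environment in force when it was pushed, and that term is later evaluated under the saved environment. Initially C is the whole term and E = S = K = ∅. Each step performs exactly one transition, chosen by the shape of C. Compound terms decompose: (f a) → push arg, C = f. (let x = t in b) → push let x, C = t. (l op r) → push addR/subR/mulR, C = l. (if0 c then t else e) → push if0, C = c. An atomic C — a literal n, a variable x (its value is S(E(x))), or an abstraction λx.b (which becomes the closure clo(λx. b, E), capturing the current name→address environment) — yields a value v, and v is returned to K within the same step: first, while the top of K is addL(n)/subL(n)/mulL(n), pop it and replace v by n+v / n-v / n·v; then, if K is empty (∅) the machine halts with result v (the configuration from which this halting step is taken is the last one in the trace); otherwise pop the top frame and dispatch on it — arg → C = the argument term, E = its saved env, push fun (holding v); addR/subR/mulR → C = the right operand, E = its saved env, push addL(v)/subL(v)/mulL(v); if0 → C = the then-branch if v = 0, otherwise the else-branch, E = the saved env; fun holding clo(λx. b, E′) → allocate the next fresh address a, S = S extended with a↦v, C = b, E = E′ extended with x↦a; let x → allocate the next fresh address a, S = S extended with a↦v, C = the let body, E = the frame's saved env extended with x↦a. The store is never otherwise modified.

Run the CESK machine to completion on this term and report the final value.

0. <C=(((λz. ((λy. 5) z)) -4) + ((λq. -1) 5)), E=∅, S=∅, K=∅>
1. <C=((λz. ((λy. 5) z)) -4), E=∅, S=∅, K=[addR]>
2. <C=(λz. ((λy. 5) z)), E=∅, S=∅, K=[arg :: addR]>
3. <C=-4, E=∅, S=∅, K=[fun :: addR]>
4. <C=((λy. 5) z), E={z↦0}, S={0↦-4}, K=[addR]>
5. <C=(λy. 5), E={z↦0}, S={0↦-4}, K=[arg :: addR]>
6. <C=z, E={z↦0}, S={0↦-4}, K=[fun :: addR]>
7. <C=5, E={y↦1, z↦0}, S={0↦-4, 1↦-4}, K=[addR]>
8. <C=((λq. -1) 5), E=∅, S={0↦-4, 1↦-4}, K=[addL(5)]>
9. <C=(λq. -1), E=∅, S={0↦-4, 1↦-4}, K=[arg :: addL(5)]>
10. <C=5, E=∅, S={0↦-4, 1↦-4}, K=[fun :: addL(5)]>
11. <C=-1, E={q↦2}, S={0↦-4, 1↦-4, 2↦5}, K=[addL(5)]>
→ final value 4

Answer: 4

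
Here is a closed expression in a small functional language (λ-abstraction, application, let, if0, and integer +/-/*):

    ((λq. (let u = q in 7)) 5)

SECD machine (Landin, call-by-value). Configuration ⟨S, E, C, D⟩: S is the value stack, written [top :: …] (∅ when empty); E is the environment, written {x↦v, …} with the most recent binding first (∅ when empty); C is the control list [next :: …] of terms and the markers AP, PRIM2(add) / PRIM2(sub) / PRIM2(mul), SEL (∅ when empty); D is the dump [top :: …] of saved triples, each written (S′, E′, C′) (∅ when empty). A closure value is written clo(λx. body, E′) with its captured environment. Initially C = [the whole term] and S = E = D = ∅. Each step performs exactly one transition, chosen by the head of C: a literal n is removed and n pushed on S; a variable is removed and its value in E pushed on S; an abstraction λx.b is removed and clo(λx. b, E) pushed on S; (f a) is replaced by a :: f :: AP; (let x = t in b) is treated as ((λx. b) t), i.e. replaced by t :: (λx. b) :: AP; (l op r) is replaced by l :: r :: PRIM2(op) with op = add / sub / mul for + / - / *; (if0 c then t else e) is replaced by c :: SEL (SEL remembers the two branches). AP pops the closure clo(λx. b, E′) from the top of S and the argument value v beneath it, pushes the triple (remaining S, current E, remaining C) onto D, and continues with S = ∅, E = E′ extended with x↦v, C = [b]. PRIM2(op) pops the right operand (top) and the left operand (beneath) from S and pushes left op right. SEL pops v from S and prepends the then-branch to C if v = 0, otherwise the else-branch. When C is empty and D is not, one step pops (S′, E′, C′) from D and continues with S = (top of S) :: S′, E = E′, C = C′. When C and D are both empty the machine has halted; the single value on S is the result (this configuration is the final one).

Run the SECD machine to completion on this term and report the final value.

Answer: 7

Machine steps:
step 0: <S=∅, E=∅, C=[((λq. (let u = q in 7)) 5)], D=∅>
step 1: <S=∅, E=∅, C=[5 :: (λq. (let u = q in 7)) :: AP], D=∅>
step 2: <S=[5], E=∅, C=[(λq. (let u = q in 7)) :: AP], D=∅>
step 3: <S=[clo(λq. (let u = q in 7), ∅) :: 5], E=∅, C=[AP], D=∅>
step 4: <S=∅, E={q↦5}, C=[(let u = q in 7)], D=[(∅, ∅, ∅)]>
step 5: <S=∅, E={q↦5}, C=[q :: (λu. 7) :: AP], D=[(∅, ∅, ∅)]>
step 6: <S=[5], E={q↦5}, C=[(λu. 7) :: AP], D=[(∅, ∅, ∅)]>
step 7: <S=[clo(λu. 7, {q↦5}) :: 5], E={q↦5}, C=[AP], D=[(∅, ∅, ∅)]>
step 8: <S=∅, E={u↦5, q↦5}, C=[7], D=[(∅, {q↦5}, ∅) :: (∅, ∅, ∅)]>
step 9: <S=[7], E={u↦5, q↦5}, C=∅, D=[(∅, {q↦5}, ∅) :: (∅, ∅, ∅)]>
step 10: <S=[7], E={q↦5}, C=∅, D=[(∅, ∅, ∅)]>
step 11: <S=[7], E=∅, C=∅, D=∅>
→ final value 7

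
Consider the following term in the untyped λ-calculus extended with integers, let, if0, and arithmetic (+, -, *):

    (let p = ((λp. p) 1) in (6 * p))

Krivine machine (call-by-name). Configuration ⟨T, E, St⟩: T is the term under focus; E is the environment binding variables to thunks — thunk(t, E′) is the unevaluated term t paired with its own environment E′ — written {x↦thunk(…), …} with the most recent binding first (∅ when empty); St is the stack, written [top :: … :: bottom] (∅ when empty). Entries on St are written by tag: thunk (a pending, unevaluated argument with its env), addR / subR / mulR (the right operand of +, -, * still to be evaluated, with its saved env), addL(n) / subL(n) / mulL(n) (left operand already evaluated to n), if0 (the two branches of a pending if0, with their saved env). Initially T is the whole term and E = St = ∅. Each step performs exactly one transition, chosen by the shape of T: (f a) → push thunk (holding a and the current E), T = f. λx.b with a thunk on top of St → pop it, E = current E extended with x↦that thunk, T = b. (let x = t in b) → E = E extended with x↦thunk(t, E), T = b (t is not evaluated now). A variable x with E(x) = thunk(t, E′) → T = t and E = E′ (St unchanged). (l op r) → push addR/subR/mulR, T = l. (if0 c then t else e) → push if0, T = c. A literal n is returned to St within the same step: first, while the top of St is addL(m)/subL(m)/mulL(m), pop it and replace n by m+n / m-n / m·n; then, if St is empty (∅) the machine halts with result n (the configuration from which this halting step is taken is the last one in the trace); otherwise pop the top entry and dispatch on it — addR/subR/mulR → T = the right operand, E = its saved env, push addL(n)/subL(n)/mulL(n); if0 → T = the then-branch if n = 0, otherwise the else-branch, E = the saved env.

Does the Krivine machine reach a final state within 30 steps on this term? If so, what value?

Answer: 6

Execution trace:
[0] ⟨T=(let p = ((λp. p) 1) in (6 * p)); E=∅; St=∅⟩
[1] ⟨T=(6 * p); E={p↦thunk(((λp. p) 1), ∅)}; St=∅⟩
[2] ⟨T=6; E={p↦thunk(((λp. p) 1), ∅)}; St=[mulR]⟩
[3] ⟨T=p; E={p↦thunk(((λp. p) 1), ∅)}; St=[mulL(6)]⟩
[4] ⟨T=((λp. p) 1); E=∅; St=[mulL(6)]⟩
[5] ⟨T=(λp. p); E=∅; St=[thunk :: mulL(6)]⟩
[6] ⟨T=p; E={p↦thunk(1, ∅)}; St=[mulL(6)]⟩
[7] ⟨T=1; E=∅; St=[mulL(6)]⟩
→ final value 6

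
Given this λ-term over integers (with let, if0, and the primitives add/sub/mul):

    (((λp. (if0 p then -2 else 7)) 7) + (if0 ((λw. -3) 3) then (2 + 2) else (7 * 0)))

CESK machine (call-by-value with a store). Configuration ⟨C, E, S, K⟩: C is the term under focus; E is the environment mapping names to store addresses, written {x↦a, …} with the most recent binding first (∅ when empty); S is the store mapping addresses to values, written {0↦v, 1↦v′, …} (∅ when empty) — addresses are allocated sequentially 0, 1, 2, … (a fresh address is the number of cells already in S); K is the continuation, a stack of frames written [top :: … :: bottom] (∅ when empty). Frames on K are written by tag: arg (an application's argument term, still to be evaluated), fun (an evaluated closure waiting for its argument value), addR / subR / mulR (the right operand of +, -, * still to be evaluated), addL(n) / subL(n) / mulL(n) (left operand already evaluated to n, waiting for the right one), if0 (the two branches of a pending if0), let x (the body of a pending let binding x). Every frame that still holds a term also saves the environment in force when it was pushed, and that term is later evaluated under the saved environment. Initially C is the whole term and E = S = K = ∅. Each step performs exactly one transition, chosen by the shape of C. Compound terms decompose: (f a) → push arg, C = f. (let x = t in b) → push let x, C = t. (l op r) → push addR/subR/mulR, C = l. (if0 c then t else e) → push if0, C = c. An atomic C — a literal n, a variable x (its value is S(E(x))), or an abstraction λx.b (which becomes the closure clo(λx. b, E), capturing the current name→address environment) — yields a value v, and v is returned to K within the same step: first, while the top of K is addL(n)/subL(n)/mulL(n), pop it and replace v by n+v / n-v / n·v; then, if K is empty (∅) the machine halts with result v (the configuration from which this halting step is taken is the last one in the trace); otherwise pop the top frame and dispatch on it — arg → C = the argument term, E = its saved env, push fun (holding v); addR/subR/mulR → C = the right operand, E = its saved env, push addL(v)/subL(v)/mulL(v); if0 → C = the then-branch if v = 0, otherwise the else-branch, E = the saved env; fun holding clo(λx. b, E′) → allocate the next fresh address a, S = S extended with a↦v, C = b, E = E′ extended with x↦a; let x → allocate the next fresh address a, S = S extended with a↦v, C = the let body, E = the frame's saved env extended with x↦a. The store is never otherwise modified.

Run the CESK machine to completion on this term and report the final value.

0. ⟨C=(((λp. (if0 p then -2 else 7)) 7) + (if0 ((λw. -3) 3) then (2 + 2) else (7 * 0))); E=∅; S=∅; K=∅⟩
1. ⟨C=((λp. (if0 p then -2 else 7)) 7); E=∅; S=∅; K=[addR]⟩
2. ⟨C=(λp. (if0 p then -2 else 7)); E=∅; S=∅; K=[arg :: addR]⟩
3. ⟨C=7; E=∅; S=∅; K=[fun :: addR]⟩
4. ⟨C=(if0 p then -2 else 7); E={p↦0}; S={0↦7}; K=[addR]⟩
5. ⟨C=p; E={p↦0}; S={0↦7}; K=[if0 :: addR]⟩
6. ⟨C=7; E={p↦0}; S={0↦7}; K=[addR]⟩
7. ⟨C=(if0 ((λw. -3) 3) then (2 + 2) else (7 * 0)); E=∅; S={0↦7}; K=[addL(7)]⟩
8. ⟨C=((λw. -3) 3); E=∅; S={0↦7}; K=[if0 :: addL(7)]⟩
9. ⟨C=(λw. -3); E=∅; S={0↦7}; K=[arg :: if0 :: addL(7)]⟩
10. ⟨C=3; E=∅; S={0↦7}; K=[fun :: if0 :: addL(7)]⟩
11. ⟨C=-3; E={w↦1}; S={0↦7, 1↦3}; K=[if0 :: addL(7)]⟩
12. ⟨C=(7 * 0); E=∅; S={0↦7, 1↦3}; K=[addL(7)]⟩
13. ⟨C=7; E=∅; S={0↦7, 1↦3}; K=[mulR :: addL(7)]⟩
14. ⟨C=0; E=∅; S={0↦7, 1↦3}; K=[mulL(7) :: addL(7)]⟩
→ final value 7

Answer: 7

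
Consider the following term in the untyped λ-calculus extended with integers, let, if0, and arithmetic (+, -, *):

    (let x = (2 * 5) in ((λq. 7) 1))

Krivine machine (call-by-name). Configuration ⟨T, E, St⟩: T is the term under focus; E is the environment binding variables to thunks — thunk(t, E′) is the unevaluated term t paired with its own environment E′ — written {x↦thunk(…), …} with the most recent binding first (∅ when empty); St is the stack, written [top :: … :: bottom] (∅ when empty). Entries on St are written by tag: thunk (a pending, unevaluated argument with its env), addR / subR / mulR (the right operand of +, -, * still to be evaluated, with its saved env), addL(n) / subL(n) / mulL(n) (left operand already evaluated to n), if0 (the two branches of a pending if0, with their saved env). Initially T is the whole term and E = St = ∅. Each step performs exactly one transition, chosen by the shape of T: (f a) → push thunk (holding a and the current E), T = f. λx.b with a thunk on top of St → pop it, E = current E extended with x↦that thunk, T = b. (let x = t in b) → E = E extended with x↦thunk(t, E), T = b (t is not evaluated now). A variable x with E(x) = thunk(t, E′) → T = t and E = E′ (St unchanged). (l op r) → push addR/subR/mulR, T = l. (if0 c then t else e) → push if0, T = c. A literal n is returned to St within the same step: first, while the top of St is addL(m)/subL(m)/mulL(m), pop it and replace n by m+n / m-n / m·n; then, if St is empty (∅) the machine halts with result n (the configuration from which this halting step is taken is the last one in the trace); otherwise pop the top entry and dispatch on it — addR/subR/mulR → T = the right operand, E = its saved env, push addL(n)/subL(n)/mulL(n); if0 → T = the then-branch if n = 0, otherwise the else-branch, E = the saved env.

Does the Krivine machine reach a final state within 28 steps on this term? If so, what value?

Answer: 7

Derivation:
0. <T=(let x = (2 * 5) in ((λq. 7) 1)), E=∅, St=∅>
1. <T=((λq. 7) 1), E={x↦thunk((2 * 5), ∅)}, St=∅>
2. <T=(λq. 7), E={x↦thunk((2 * 5), ∅)}, St=[thunk]>
3. <T=7, E={q↦thunk(1, {x↦thunk((2 * 5), ∅)}), x↦thunk((2 * 5), ∅)}, St=∅>
→ final value 7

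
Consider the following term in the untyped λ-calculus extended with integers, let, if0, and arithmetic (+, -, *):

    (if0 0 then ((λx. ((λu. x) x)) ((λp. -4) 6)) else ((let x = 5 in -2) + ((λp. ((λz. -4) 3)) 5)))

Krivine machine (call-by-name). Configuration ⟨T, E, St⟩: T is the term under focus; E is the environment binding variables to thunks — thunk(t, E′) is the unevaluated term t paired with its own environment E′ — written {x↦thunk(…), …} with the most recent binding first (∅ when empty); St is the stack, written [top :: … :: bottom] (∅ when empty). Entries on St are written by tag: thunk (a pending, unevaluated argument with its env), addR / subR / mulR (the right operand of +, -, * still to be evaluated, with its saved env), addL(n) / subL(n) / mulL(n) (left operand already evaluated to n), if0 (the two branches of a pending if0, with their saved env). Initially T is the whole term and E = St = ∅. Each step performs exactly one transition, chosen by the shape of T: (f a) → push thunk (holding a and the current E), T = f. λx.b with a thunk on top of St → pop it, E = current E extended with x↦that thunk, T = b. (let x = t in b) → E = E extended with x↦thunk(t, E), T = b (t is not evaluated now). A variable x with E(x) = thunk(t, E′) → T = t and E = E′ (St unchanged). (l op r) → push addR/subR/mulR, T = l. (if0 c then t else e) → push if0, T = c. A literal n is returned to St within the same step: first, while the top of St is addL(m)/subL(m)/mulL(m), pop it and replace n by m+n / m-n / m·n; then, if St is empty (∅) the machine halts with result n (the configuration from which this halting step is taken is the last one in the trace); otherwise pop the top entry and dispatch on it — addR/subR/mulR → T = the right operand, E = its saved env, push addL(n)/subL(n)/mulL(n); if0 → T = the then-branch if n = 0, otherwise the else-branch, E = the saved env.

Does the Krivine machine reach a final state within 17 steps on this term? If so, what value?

Answer: -4

Derivation:
t=0: [T=(if0 0 then ((λx. ((λu. x) x)) ((λp. -4) 6)) else ((let x = 5 in -2) + ((λp. ((λz. -4) 3)) 5))) | E=∅ | St=∅]
t=1: [T=0 | E=∅ | St=[if0]]
t=2: [T=((λx. ((λu. x) x)) ((λp. -4) 6)) | E=∅ | St=∅]
t=3: [T=(λx. ((λu. x) x)) | E=∅ | St=[thunk]]
t=4: [T=((λu. x) x) | E={x↦thunk(((λp. -4) 6), ∅)} | St=∅]
t=5: [T=(λu. x) | E={x↦thunk(((λp. -4) 6), ∅)} | St=[thunk]]
t=6: [T=x | E={u↦thunk(x, {x↦thunk(((λp. -4) 6), ∅)}), x↦thunk(((λp. -4) 6), ∅)} | St=∅]
t=7: [T=((λp. -4) 6) | E=∅ | St=∅]
t=8: [T=(λp. -4) | E=∅ | St=[thunk]]
t=9: [T=-4 | E={p↦thunk(6, ∅)} | St=∅]
→ final value -4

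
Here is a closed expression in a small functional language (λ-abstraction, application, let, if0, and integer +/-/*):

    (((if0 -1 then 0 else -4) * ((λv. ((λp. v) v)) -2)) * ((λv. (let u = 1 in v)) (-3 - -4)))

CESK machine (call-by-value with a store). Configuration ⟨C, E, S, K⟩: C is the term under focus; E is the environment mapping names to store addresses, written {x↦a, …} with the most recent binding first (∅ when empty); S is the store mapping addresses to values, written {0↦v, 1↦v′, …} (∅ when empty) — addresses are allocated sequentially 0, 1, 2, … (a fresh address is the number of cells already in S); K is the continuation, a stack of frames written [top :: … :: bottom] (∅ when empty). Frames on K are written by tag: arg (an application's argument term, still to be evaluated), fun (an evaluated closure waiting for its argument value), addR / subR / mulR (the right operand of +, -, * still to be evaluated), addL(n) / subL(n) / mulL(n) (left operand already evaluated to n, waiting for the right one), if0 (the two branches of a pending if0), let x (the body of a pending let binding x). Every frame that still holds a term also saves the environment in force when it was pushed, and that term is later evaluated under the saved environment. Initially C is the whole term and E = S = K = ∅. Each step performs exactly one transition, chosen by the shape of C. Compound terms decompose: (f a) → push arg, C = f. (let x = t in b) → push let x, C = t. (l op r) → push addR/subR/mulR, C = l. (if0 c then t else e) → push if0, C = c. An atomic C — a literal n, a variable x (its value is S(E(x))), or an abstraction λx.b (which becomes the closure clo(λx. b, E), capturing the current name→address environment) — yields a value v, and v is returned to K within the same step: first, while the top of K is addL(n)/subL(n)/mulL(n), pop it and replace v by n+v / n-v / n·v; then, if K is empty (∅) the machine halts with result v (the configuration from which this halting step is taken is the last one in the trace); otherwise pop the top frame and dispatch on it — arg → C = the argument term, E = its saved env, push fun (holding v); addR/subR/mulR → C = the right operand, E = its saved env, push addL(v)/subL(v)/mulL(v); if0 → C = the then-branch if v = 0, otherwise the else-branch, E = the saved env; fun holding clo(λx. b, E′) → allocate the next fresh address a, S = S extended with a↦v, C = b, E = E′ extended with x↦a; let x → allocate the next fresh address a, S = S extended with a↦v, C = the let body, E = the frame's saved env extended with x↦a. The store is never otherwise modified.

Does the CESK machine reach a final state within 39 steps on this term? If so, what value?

Answer: 8

Derivation:
step 0: ⟨C=(((if0 -1 then 0 else -4) * ((λv. ((λp. v) v)) -2)) * ((λv. (let u = 1 in v)) (-3 - -4))); E=∅; S=∅; K=∅⟩
step 1: ⟨C=((if0 -1 then 0 else -4) * ((λv. ((λp. v) v)) -2)); E=∅; S=∅; K=[mulR]⟩
step 2: ⟨C=(if0 -1 then 0 else -4); E=∅; S=∅; K=[mulR :: mulR]⟩
step 3: ⟨C=-1; E=∅; S=∅; K=[if0 :: mulR :: mulR]⟩
step 4: ⟨C=-4; E=∅; S=∅; K=[mulR :: mulR]⟩
step 5: ⟨C=((λv. ((λp. v) v)) -2); E=∅; S=∅; K=[mulL(-4) :: mulR]⟩
step 6: ⟨C=(λv. ((λp. v) v)); E=∅; S=∅; K=[arg :: mulL(-4) :: mulR]⟩
step 7: ⟨C=-2; E=∅; S=∅; K=[fun :: mulL(-4) :: mulR]⟩
step 8: ⟨C=((λp. v) v); E={v↦0}; S={0↦-2}; K=[mulL(-4) :: mulR]⟩
step 9: ⟨C=(λp. v); E={v↦0}; S={0↦-2}; K=[arg :: mulL(-4) :: mulR]⟩
step 10: ⟨C=v; E={v↦0}; S={0↦-2}; K=[fun :: mulL(-4) :: mulR]⟩
step 11: ⟨C=v; E={p↦1, v↦0}; S={0↦-2, 1↦-2}; K=[mulL(-4) :: mulR]⟩
step 12: ⟨C=((λv. (let u = 1 in v)) (-3 - -4)); E=∅; S={0↦-2, 1↦-2}; K=[mulL(8)]⟩
step 13: ⟨C=(λv. (let u = 1 in v)); E=∅; S={0↦-2, 1↦-2}; K=[arg :: mulL(8)]⟩
step 14: ⟨C=(-3 - -4); E=∅; S={0↦-2, 1↦-2}; K=[fun :: mulL(8)]⟩
step 15: ⟨C=-3; E=∅; S={0↦-2, 1↦-2}; K=[subR :: fun :: mulL(8)]⟩
step 16: ⟨C=-4; E=∅; S={0↦-2, 1↦-2}; K=[subL(-3) :: fun :: mulL(8)]⟩
step 17: ⟨C=(let u = 1 in v); E={v↦2}; S={0↦-2, 1↦-2, 2↦1}; K=[mulL(8)]⟩
step 18: ⟨C=1; E={v↦2}; S={0↦-2, 1↦-2, 2↦1}; K=[let u :: mulL(8)]⟩
step 19: ⟨C=v; E={u↦3, v↦2}; S={0↦-2, 1↦-2, 2↦1, 3↦1}; K=[mulL(8)]⟩
→ final value 8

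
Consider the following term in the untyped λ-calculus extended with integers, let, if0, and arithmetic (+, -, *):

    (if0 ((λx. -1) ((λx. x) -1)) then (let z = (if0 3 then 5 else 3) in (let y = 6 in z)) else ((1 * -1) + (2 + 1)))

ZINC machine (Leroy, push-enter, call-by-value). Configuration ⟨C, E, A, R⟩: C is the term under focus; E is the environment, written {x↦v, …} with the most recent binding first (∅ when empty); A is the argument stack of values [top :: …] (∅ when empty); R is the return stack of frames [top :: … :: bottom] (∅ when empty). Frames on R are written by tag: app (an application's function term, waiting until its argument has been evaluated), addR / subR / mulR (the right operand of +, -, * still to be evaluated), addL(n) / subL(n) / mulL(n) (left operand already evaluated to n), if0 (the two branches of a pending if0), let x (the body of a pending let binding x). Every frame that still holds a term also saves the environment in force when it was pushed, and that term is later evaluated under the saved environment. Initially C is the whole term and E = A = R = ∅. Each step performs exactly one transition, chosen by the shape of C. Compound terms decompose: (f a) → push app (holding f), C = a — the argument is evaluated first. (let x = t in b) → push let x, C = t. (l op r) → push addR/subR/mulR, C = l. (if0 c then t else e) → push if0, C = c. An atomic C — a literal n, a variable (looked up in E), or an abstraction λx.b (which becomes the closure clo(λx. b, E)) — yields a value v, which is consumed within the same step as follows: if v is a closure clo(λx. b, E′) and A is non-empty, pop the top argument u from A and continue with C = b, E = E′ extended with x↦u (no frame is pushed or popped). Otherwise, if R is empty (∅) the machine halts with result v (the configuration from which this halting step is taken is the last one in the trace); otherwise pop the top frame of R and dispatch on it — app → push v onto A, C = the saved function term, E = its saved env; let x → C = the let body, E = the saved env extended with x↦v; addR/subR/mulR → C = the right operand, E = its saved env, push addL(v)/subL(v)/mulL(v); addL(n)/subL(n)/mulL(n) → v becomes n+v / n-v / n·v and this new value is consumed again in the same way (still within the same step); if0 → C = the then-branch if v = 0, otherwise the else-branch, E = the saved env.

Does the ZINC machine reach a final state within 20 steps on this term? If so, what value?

[0] [C=(if0 ((λx. -1) ((λx. x) -1)) then (let z = (if0 3 then 5 else 3) in (let y = 6 in z)) else ((1 * -1) + (2 + 1))) | E=∅ | A=∅ | R=∅]
[1] [C=((λx. -1) ((λx. x) -1)) | E=∅ | A=∅ | R=[if0]]
[2] [C=((λx. x) -1) | E=∅ | A=∅ | R=[app :: if0]]
[3] [C=-1 | E=∅ | A=∅ | R=[app :: app :: if0]]
[4] [C=(λx. x) | E=∅ | A=[-1] | R=[app :: if0]]
[5] [C=x | E={x↦-1} | A=∅ | R=[app :: if0]]
[6] [C=(λx. -1) | E=∅ | A=[-1] | R=[if0]]
[7] [C=-1 | E={x↦-1} | A=∅ | R=[if0]]
[8] [C=((1 * -1) + (2 + 1)) | E=∅ | A=∅ | R=∅]
[9] [C=(1 * -1) | E=∅ | A=∅ | R=[addR]]
[10] [C=1 | E=∅ | A=∅ | R=[mulR :: addR]]
[11] [C=-1 | E=∅ | A=∅ | R=[mulL(1) :: addR]]
[12] [C=(2 + 1) | E=∅ | A=∅ | R=[addL(-1)]]
[13] [C=2 | E=∅ | A=∅ | R=[addR :: addL(-1)]]
[14] [C=1 | E=∅ | A=∅ | R=[addL(2) :: addL(-1)]]
→ final value 2

Answer: 2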